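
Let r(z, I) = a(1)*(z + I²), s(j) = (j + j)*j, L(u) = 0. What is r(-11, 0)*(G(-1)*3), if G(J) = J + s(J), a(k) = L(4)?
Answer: 0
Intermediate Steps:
a(k) = 0
s(j) = 2*j² (s(j) = (2*j)*j = 2*j²)
G(J) = J + 2*J²
r(z, I) = 0 (r(z, I) = 0*(z + I²) = 0)
r(-11, 0)*(G(-1)*3) = 0*(-(1 + 2*(-1))*3) = 0*(-(1 - 2)*3) = 0*(-1*(-1)*3) = 0*(1*3) = 0*3 = 0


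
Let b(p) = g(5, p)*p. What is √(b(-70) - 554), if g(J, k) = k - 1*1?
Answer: 8*√69 ≈ 66.453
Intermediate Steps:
g(J, k) = -1 + k (g(J, k) = k - 1 = -1 + k)
b(p) = p*(-1 + p) (b(p) = (-1 + p)*p = p*(-1 + p))
√(b(-70) - 554) = √(-70*(-1 - 70) - 554) = √(-70*(-71) - 554) = √(4970 - 554) = √4416 = 8*√69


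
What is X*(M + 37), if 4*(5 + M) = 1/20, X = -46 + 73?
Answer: 69147/80 ≈ 864.34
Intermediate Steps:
X = 27
M = -399/80 (M = -5 + (¼)/20 = -5 + (¼)*(1/20) = -5 + 1/80 = -399/80 ≈ -4.9875)
X*(M + 37) = 27*(-399/80 + 37) = 27*(2561/80) = 69147/80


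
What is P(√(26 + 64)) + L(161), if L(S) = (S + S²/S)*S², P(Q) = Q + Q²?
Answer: 8346652 + 3*√10 ≈ 8.3467e+6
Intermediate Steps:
L(S) = 2*S³ (L(S) = (S + S)*S² = (2*S)*S² = 2*S³)
P(√(26 + 64)) + L(161) = √(26 + 64)*(1 + √(26 + 64)) + 2*161³ = √90*(1 + √90) + 2*4173281 = (3*√10)*(1 + 3*√10) + 8346562 = 3*√10*(1 + 3*√10) + 8346562 = 8346562 + 3*√10*(1 + 3*√10)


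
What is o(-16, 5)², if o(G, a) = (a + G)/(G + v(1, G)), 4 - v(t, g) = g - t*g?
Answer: 121/144 ≈ 0.84028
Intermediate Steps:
v(t, g) = 4 - g + g*t (v(t, g) = 4 - (g - t*g) = 4 - (g - g*t) = 4 + (-g + g*t) = 4 - g + g*t)
o(G, a) = (G + a)/(4 + G) (o(G, a) = (a + G)/(G + (4 - G + G*1)) = (G + a)/(G + (4 - G + G)) = (G + a)/(G + 4) = (G + a)/(4 + G))
o(-16, 5)² = ((-16 + 5)/(4 - 16))² = (-11/(-12))² = (-1/12*(-11))² = (11/12)² = 121/144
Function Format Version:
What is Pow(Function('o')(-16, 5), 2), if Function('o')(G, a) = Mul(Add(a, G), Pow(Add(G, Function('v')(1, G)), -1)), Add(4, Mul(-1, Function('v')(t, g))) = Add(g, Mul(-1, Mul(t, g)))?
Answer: Rational(121, 144) ≈ 0.84028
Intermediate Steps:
Function('v')(t, g) = Add(4, Mul(-1, g), Mul(g, t)) (Function('v')(t, g) = Add(4, Mul(-1, Add(g, Mul(-1, Mul(t, g))))) = Add(4, Mul(-1, Add(g, Mul(-1, Mul(g, t))))) = Add(4, Mul(-1, Add(g, Mul(-1, g, t)))) = Add(4, Add(Mul(-1, g), Mul(g, t))) = Add(4, Mul(-1, g), Mul(g, t)))
Function('o')(G, a) = Mul(Pow(Add(4, G), -1), Add(G, a)) (Function('o')(G, a) = Mul(Add(a, G), Pow(Add(G, Add(4, Mul(-1, G), Mul(G, 1))), -1)) = Mul(Add(G, a), Pow(Add(G, Add(4, Mul(-1, G), G)), -1)) = Mul(Add(G, a), Pow(Add(G, 4), -1)) = Mul(Add(G, a), Pow(Add(4, G), -1)) = Mul(Pow(Add(4, G), -1), Add(G, a)))
Pow(Function('o')(-16, 5), 2) = Pow(Mul(Pow(Add(4, -16), -1), Add(-16, 5)), 2) = Pow(Mul(Pow(-12, -1), -11), 2) = Pow(Mul(Rational(-1, 12), -11), 2) = Pow(Rational(11, 12), 2) = Rational(121, 144)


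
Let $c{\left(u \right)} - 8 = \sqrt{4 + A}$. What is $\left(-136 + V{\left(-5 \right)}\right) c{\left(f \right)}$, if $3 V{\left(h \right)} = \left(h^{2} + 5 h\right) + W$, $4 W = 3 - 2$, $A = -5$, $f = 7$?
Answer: $- \frac{3262}{3} - \frac{1631 i}{12} \approx -1087.3 - 135.92 i$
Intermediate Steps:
$W = \frac{1}{4}$ ($W = \frac{3 - 2}{4} = \frac{1}{4} \cdot 1 = \frac{1}{4} \approx 0.25$)
$c{\left(u \right)} = 8 + i$ ($c{\left(u \right)} = 8 + \sqrt{4 - 5} = 8 + \sqrt{-1} = 8 + i$)
$V{\left(h \right)} = \frac{1}{12} + \frac{h^{2}}{3} + \frac{5 h}{3}$ ($V{\left(h \right)} = \frac{\left(h^{2} + 5 h\right) + \frac{1}{4}}{3} = \frac{\frac{1}{4} + h^{2} + 5 h}{3} = \frac{1}{12} + \frac{h^{2}}{3} + \frac{5 h}{3}$)
$\left(-136 + V{\left(-5 \right)}\right) c{\left(f \right)} = \left(-136 + \left(\frac{1}{12} + \frac{\left(-5\right)^{2}}{3} + \frac{5}{3} \left(-5\right)\right)\right) \left(8 + i\right) = \left(-136 + \left(\frac{1}{12} + \frac{1}{3} \cdot 25 - \frac{25}{3}\right)\right) \left(8 + i\right) = \left(-136 + \left(\frac{1}{12} + \frac{25}{3} - \frac{25}{3}\right)\right) \left(8 + i\right) = \left(-136 + \frac{1}{12}\right) \left(8 + i\right) = - \frac{1631 \left(8 + i\right)}{12} = - \frac{3262}{3} - \frac{1631 i}{12}$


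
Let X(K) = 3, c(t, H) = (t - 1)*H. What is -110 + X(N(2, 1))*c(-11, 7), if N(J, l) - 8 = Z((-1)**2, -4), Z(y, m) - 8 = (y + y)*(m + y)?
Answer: -362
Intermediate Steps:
c(t, H) = H*(-1 + t) (c(t, H) = (-1 + t)*H = H*(-1 + t))
Z(y, m) = 8 + 2*y*(m + y) (Z(y, m) = 8 + (y + y)*(m + y) = 8 + (2*y)*(m + y) = 8 + 2*y*(m + y))
N(J, l) = 10 (N(J, l) = 8 + (8 + 2*((-1)**2)**2 + 2*(-4)*(-1)**2) = 8 + (8 + 2*1**2 + 2*(-4)*1) = 8 + (8 + 2*1 - 8) = 8 + (8 + 2 - 8) = 8 + 2 = 10)
-110 + X(N(2, 1))*c(-11, 7) = -110 + 3*(7*(-1 - 11)) = -110 + 3*(7*(-12)) = -110 + 3*(-84) = -110 - 252 = -362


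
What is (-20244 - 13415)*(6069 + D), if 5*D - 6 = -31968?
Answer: 54426603/5 ≈ 1.0885e+7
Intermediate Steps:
D = -31962/5 (D = 6/5 + (⅕)*(-31968) = 6/5 - 31968/5 = -31962/5 ≈ -6392.4)
(-20244 - 13415)*(6069 + D) = (-20244 - 13415)*(6069 - 31962/5) = -33659*(-1617/5) = 54426603/5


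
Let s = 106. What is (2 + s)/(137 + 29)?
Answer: 54/83 ≈ 0.65060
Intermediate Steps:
(2 + s)/(137 + 29) = (2 + 106)/(137 + 29) = 108/166 = (1/166)*108 = 54/83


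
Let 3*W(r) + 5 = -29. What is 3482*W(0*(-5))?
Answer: -118388/3 ≈ -39463.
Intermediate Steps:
W(r) = -34/3 (W(r) = -5/3 + (⅓)*(-29) = -5/3 - 29/3 = -34/3)
3482*W(0*(-5)) = 3482*(-34/3) = -118388/3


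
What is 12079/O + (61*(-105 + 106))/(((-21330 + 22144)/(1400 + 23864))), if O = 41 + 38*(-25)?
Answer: 695515615/369963 ≈ 1880.0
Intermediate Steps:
O = -909 (O = 41 - 950 = -909)
12079/O + (61*(-105 + 106))/(((-21330 + 22144)/(1400 + 23864))) = 12079/(-909) + (61*(-105 + 106))/(((-21330 + 22144)/(1400 + 23864))) = 12079*(-1/909) + (61*1)/((814/25264)) = -12079/909 + 61/((814*(1/25264))) = -12079/909 + 61/(407/12632) = -12079/909 + 61*(12632/407) = -12079/909 + 770552/407 = 695515615/369963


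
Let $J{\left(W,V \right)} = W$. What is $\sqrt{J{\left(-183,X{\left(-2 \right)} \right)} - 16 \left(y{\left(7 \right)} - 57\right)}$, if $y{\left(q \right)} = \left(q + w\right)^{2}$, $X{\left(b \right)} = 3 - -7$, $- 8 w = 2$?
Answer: $0$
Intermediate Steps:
$w = - \frac{1}{4}$ ($w = \left(- \frac{1}{8}\right) 2 = - \frac{1}{4} \approx -0.25$)
$X{\left(b \right)} = 10$ ($X{\left(b \right)} = 3 + 7 = 10$)
$y{\left(q \right)} = \left(- \frac{1}{4} + q\right)^{2}$ ($y{\left(q \right)} = \left(q - \frac{1}{4}\right)^{2} = \left(- \frac{1}{4} + q\right)^{2}$)
$\sqrt{J{\left(-183,X{\left(-2 \right)} \right)} - 16 \left(y{\left(7 \right)} - 57\right)} = \sqrt{-183 - 16 \left(\frac{\left(-1 + 4 \cdot 7\right)^{2}}{16} - 57\right)} = \sqrt{-183 - 16 \left(\frac{\left(-1 + 28\right)^{2}}{16} - 57\right)} = \sqrt{-183 - 16 \left(\frac{27^{2}}{16} - 57\right)} = \sqrt{-183 - 16 \left(\frac{1}{16} \cdot 729 - 57\right)} = \sqrt{-183 - 16 \left(\frac{729}{16} - 57\right)} = \sqrt{-183 - -183} = \sqrt{-183 + 183} = \sqrt{0} = 0$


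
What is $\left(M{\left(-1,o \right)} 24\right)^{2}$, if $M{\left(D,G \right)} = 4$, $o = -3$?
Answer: $9216$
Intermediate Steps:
$\left(M{\left(-1,o \right)} 24\right)^{2} = \left(4 \cdot 24\right)^{2} = 96^{2} = 9216$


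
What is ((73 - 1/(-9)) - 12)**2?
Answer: 302500/81 ≈ 3734.6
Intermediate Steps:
((73 - 1/(-9)) - 12)**2 = ((73 - 1*(-1/9)) - 12)**2 = ((73 + 1/9) - 12)**2 = (658/9 - 12)**2 = (550/9)**2 = 302500/81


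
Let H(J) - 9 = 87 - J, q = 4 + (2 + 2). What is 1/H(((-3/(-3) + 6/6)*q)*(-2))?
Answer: 1/128 ≈ 0.0078125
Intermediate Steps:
q = 8 (q = 4 + 4 = 8)
H(J) = 96 - J (H(J) = 9 + (87 - J) = 96 - J)
1/H(((-3/(-3) + 6/6)*q)*(-2)) = 1/(96 - (-3/(-3) + 6/6)*8*(-2)) = 1/(96 - (-3*(-1/3) + 6*(1/6))*8*(-2)) = 1/(96 - (1 + 1)*8*(-2)) = 1/(96 - 2*8*(-2)) = 1/(96 - 16*(-2)) = 1/(96 - 1*(-32)) = 1/(96 + 32) = 1/128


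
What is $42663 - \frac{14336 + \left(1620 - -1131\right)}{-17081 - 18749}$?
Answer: $\frac{1528632377}{35830} \approx 42664.0$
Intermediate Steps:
$42663 - \frac{14336 + \left(1620 - -1131\right)}{-17081 - 18749} = 42663 - \frac{14336 + \left(1620 + 1131\right)}{-35830} = 42663 - \left(14336 + 2751\right) \left(- \frac{1}{35830}\right) = 42663 - 17087 \left(- \frac{1}{35830}\right) = 42663 - - \frac{17087}{35830} = 42663 + \frac{17087}{35830} = \frac{1528632377}{35830}$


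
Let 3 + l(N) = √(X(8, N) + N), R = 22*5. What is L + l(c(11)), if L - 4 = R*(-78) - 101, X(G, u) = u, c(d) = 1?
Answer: -8680 + √2 ≈ -8678.6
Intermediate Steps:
R = 110
l(N) = -3 + √2*√N (l(N) = -3 + √(N + N) = -3 + √(2*N) = -3 + √2*√N)
L = -8677 (L = 4 + (110*(-78) - 101) = 4 + (-8580 - 101) = 4 - 8681 = -8677)
L + l(c(11)) = -8677 + (-3 + √2*√1) = -8677 + (-3 + √2*1) = -8677 + (-3 + √2) = -8680 + √2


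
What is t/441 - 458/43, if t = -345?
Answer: -72271/6321 ≈ -11.433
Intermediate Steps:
t/441 - 458/43 = -345/441 - 458/43 = -345*1/441 - 458*1/43 = -115/147 - 458/43 = -72271/6321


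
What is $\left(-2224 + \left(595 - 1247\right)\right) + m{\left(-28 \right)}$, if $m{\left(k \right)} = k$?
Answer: $-2904$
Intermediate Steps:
$\left(-2224 + \left(595 - 1247\right)\right) + m{\left(-28 \right)} = \left(-2224 + \left(595 - 1247\right)\right) - 28 = \left(-2224 - 652\right) - 28 = -2876 - 28 = -2904$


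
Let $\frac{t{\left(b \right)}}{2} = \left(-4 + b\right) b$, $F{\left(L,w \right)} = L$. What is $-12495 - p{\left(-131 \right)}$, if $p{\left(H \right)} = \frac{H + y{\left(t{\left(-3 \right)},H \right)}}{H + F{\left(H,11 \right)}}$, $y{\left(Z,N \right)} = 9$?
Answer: $- \frac{1636906}{131} \approx -12495.0$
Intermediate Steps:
$t{\left(b \right)} = 2 b \left(-4 + b\right)$ ($t{\left(b \right)} = 2 \left(-4 + b\right) b = 2 b \left(-4 + b\right)$)
$p{\left(H \right)} = \frac{9 + H}{2 H}$ ($p{\left(H \right)} = \frac{H + 9}{H + H} = \frac{9 + H}{2 H}$)
$-12495 - p{\left(-131 \right)} = -12495 - \frac{9 - 131}{2 \left(-131\right)} = -12495 - \frac{1}{2} \left(- \frac{1}{131}\right) \left(-122\right) = -12495 - \frac{61}{131} = - \frac{1636906}{131}$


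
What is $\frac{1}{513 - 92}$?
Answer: $\frac{1}{421} \approx 0.0023753$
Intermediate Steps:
$\frac{1}{513 - 92} = \frac{1}{421}$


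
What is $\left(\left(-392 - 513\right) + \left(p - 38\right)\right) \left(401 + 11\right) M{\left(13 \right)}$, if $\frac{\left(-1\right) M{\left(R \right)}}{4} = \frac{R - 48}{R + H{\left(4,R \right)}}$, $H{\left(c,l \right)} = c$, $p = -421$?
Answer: $- \frac{78675520}{17} \approx -4.628 \cdot 10^{6}$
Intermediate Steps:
$M{\left(R \right)} = - \frac{4 \left(-48 + R\right)}{4 + R}$ ($M{\left(R \right)} = - 4 \frac{R - 48}{R + 4} = - 4 \frac{-48 + R}{4 + R} = - \frac{4 \left(-48 + R\right)}{4 + R}$)
$\left(\left(-392 - 513\right) + \left(p - 38\right)\right) \left(401 + 11\right) M{\left(13 \right)} = \left(\left(-392 - 513\right) - 459\right) \left(401 + 11\right) \frac{4 \left(48 - 13\right)}{4 + 13} = \left(-905 - 459\right) 412 \frac{4 \left(48 - 13\right)}{17} = \left(-905 - 459\right) 412 \cdot 4 \cdot \frac{1}{17} \cdot 35 = \left(-1364\right) 412 \cdot \frac{140}{17} = \left(-561968\right) \frac{140}{17} = - \frac{78675520}{17}$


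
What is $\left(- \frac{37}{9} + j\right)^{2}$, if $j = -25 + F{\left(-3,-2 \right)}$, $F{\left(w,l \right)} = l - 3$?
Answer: $\frac{94249}{81} \approx 1163.6$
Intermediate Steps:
$F{\left(w,l \right)} = -3 + l$
$j = -30$ ($j = -25 - 5 = -30$)
$\left(- \frac{37}{9} + j\right)^{2} = \left(- \frac{37}{9} - 30\right)^{2} = \left(- \frac{307}{9}\right)^{2} = \frac{94249}{81}$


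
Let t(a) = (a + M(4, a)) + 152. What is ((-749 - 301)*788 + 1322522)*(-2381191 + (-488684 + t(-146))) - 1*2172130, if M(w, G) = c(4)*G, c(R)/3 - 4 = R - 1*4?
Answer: -1421804904892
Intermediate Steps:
c(R) = 3*R (c(R) = 12 + 3*(R - 1*4) = 12 + 3*(R - 4) = 12 + 3*(-4 + R) = 12 + (-12 + 3*R) = 3*R)
M(w, G) = 12*G (M(w, G) = (3*4)*G = 12*G)
t(a) = 152 + 13*a (t(a) = (a + 12*a) + 152 = 13*a + 152 = 152 + 13*a)
((-749 - 301)*788 + 1322522)*(-2381191 + (-488684 + t(-146))) - 1*2172130 = ((-749 - 301)*788 + 1322522)*(-2381191 + (-488684 + (152 + 13*(-146)))) - 1*2172130 = (-1050*788 + 1322522)*(-2381191 + (-488684 + (152 - 1898))) - 2172130 = (-827400 + 1322522)*(-2381191 + (-488684 - 1746)) - 2172130 = 495122*(-2381191 - 490430) - 2172130 = 495122*(-2871621) - 2172130 = -1421802732762 - 2172130 = -1421804904892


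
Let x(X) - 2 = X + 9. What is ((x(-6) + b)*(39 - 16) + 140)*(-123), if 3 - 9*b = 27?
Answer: -23821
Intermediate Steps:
x(X) = 11 + X (x(X) = 2 + (X + 9) = 2 + (9 + X) = 11 + X)
b = -8/3 (b = ⅓ - ⅑*27 = ⅓ - 3 = -8/3 ≈ -2.6667)
((x(-6) + b)*(39 - 16) + 140)*(-123) = (((11 - 6) - 8/3)*(39 - 16) + 140)*(-123) = ((5 - 8/3)*23 + 140)*(-123) = ((7/3)*23 + 140)*(-123) = (161/3 + 140)*(-123) = (581/3)*(-123) = -23821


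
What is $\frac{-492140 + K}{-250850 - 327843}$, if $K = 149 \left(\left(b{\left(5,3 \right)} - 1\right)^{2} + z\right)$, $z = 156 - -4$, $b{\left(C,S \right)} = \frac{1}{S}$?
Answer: $\frac{4214104}{5208237} \approx 0.80912$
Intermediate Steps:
$z = 160$ ($z = 156 + 4 = 160$)
$K = \frac{215156}{9}$ ($K = 149 \left(\left(\frac{1}{3} - 1\right)^{2} + 160\right) = 149 \left(\left(- \frac{2}{3}\right)^{2} + 160\right) = 149 \left(\frac{4}{9} + 160\right) = 149 \cdot \frac{1444}{9} = \frac{215156}{9} \approx 23906.0$)
$\frac{-492140 + K}{-250850 - 327843} = \frac{-492140 + \frac{215156}{9}}{-250850 - 327843} = - \frac{4214104}{9 \left(-578693\right)} = \left(- \frac{4214104}{9}\right) \left(- \frac{1}{578693}\right) = \frac{4214104}{5208237}$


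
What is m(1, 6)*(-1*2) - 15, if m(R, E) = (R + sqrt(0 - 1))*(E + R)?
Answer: -29 - 14*I ≈ -29.0 - 14.0*I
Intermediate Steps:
m(R, E) = (I + R)*(E + R) (m(R, E) = (R + sqrt(-1))*(E + R) = (R + I)*(E + R) = (I + R)*(E + R))
m(1, 6)*(-1*2) - 15 = (1**2 + I*6 + I*1 + 6*1)*(-1*2) - 15 = (1 + 6*I + I + 6)*(-2) - 15 = (7 + 7*I)*(-2) - 15 = (-14 - 14*I) - 15 = -29 - 14*I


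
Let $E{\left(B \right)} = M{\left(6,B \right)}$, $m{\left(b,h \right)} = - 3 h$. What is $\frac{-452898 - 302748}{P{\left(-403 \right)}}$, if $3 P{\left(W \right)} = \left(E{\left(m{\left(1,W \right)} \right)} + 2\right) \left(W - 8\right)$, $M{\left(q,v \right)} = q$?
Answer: $\frac{377823}{548} \approx 689.46$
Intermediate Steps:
$E{\left(B \right)} = 6$
$P{\left(W \right)} = - \frac{64}{3} + \frac{8 W}{3}$ ($P{\left(W \right)} = \frac{\left(6 + 2\right) \left(W - 8\right)}{3} = \frac{8 \left(W - 8\right)}{3} = \frac{8 \left(-8 + W\right)}{3} = \frac{-64 + 8 W}{3} = - \frac{64}{3} + \frac{8 W}{3}$)
$\frac{-452898 - 302748}{P{\left(-403 \right)}} = \frac{-452898 - 302748}{- \frac{64}{3} + \frac{8}{3} \left(-403\right)} = \frac{-452898 - 302748}{- \frac{64}{3} - \frac{3224}{3}} = - \frac{755646}{-1096} = \left(-755646\right) \left(- \frac{1}{1096}\right) = \frac{377823}{548}$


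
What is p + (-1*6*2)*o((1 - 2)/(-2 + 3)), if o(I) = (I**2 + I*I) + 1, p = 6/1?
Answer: -30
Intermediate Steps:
p = 6 (p = 6*1 = 6)
o(I) = 1 + 2*I**2 (o(I) = (I**2 + I**2) + 1 = 2*I**2 + 1 = 1 + 2*I**2)
p + (-1*6*2)*o((1 - 2)/(-2 + 3)) = 6 + (-1*6*2)*(1 + 2*((1 - 2)/(-2 + 3))**2) = 6 + (-6*2)*(1 + 2*(-1/1)**2) = 6 - 12*(1 + 2*(-1*1)**2) = 6 - 12*(1 + 2*(-1)**2) = 6 - 12*(1 + 2*1) = 6 - 12*(1 + 2) = 6 - 12*3 = 6 - 36 = -30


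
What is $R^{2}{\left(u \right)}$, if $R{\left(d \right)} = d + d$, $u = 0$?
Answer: $0$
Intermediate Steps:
$R{\left(d \right)} = 2 d$
$R^{2}{\left(u \right)} = \left(2 \cdot 0\right)^{2} = 0^{2} = 0$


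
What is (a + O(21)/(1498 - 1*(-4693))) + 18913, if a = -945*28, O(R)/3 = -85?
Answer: -46723732/6191 ≈ -7547.0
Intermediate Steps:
O(R) = -255 (O(R) = 3*(-85) = -255)
a = -26460
(a + O(21)/(1498 - 1*(-4693))) + 18913 = (-26460 - 255/(1498 - 1*(-4693))) + 18913 = (-26460 - 255/(1498 + 4693)) + 18913 = (-26460 - 255/6191) + 18913 = -163814115/6191 + 18913 = -46723732/6191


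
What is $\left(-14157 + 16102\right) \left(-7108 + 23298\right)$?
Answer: $31489550$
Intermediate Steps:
$\left(-14157 + 16102\right) \left(-7108 + 23298\right) = 1945 \cdot 16190 = 31489550$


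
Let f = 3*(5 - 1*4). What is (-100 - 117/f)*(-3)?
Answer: 417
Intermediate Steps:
f = 3 (f = 3*(5 - 4) = 3*1 = 3)
(-100 - 117/f)*(-3) = (-100 - 117/3)*(-3) = (-100 - 117*⅓)*(-3) = (-100 - 39)*(-3) = -139*(-3) = 417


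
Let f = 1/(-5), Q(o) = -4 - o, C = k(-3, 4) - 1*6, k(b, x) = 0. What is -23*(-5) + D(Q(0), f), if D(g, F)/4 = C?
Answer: 91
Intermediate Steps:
C = -6 (C = 0 - 1*6 = 0 - 6 = -6)
f = -⅕ ≈ -0.20000
D(g, F) = -24 (D(g, F) = 4*(-6) = -24)
-23*(-5) + D(Q(0), f) = -23*(-5) - 24 = 115 - 24 = 91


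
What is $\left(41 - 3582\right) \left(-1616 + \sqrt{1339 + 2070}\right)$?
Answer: $5722256 - 3541 \sqrt{3409} \approx 5.5155 \cdot 10^{6}$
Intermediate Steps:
$\left(41 - 3582\right) \left(-1616 + \sqrt{1339 + 2070}\right) = - 3541 \left(-1616 + \sqrt{3409}\right) = 5722256 - 3541 \sqrt{3409}$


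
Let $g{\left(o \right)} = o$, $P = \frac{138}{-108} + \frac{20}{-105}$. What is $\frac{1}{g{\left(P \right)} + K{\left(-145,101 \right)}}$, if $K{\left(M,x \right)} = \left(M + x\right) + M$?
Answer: $- \frac{126}{23999} \approx -0.0052502$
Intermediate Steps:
$K{\left(M,x \right)} = x + 2 M$
$P = - \frac{185}{126}$ ($P = 138 \left(- \frac{1}{108}\right) + 20 \left(- \frac{1}{105}\right) = - \frac{23}{18} - \frac{4}{21} = - \frac{185}{126} \approx -1.4683$)
$\frac{1}{g{\left(P \right)} + K{\left(-145,101 \right)}} = \frac{1}{- \frac{185}{126} + \left(101 + 2 \left(-145\right)\right)} = \frac{1}{- \frac{185}{126} + \left(101 - 290\right)} = \frac{1}{- \frac{185}{126} - 189} = \frac{1}{- \frac{23999}{126}} = - \frac{126}{23999}$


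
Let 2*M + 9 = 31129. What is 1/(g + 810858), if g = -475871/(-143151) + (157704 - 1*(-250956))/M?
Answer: 111371478/90309749140145 ≈ 1.2332e-6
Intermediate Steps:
M = 15560 (M = -9/2 + (½)*31129 = -9/2 + 31129/2 = 15560)
g = 3295232021/111371478 (g = -475871/(-143151) + (157704 - 1*(-250956))/15560 = -475871*(-1/143151) + (157704 + 250956)*(1/15560) = 475871/143151 + 408660*(1/15560) = 475871/143151 + 20433/778 = 3295232021/111371478 ≈ 29.588)
1/(g + 810858) = 1/(3295232021/111371478 + 810858) = 1/(90309749140145/111371478) = 111371478/90309749140145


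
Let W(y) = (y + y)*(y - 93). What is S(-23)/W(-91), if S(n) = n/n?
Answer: 1/33488 ≈ 2.9861e-5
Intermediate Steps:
S(n) = 1
W(y) = 2*y*(-93 + y) (W(y) = (2*y)*(-93 + y) = 2*y*(-93 + y))
S(-23)/W(-91) = 1/(2*(-91)*(-93 - 91)) = 1/(2*(-91)*(-184)) = 1/33488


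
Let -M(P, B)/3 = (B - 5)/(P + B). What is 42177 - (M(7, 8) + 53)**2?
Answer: 985781/25 ≈ 39431.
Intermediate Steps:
M(P, B) = -3*(-5 + B)/(B + P) (M(P, B) = -3*(B - 5)/(P + B) = -3*(-5 + B)/(B + P))
42177 - (M(7, 8) + 53)**2 = 42177 - (3*(5 - 1*8)/(8 + 7) + 53)**2 = 42177 - (3*(5 - 8)/15 + 53)**2 = 42177 - (3*(1/15)*(-3) + 53)**2 = 42177 - (-3/5 + 53)**2 = 42177 - (262/5)**2 = 42177 - 1*68644/25 = 42177 - 68644/25 = 985781/25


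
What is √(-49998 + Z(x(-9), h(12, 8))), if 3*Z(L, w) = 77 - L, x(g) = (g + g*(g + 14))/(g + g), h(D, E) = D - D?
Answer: 4*I*√28110/3 ≈ 223.55*I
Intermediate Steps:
h(D, E) = 0
x(g) = (g + g*(14 + g))/(2*g) (x(g) = (g + g*(14 + g))/((2*g)) = (g + g*(14 + g))*(1/(2*g)) = (g + g*(14 + g))/(2*g))
Z(L, w) = 77/3 - L/3 (Z(L, w) = (77 - L)/3 = 77/3 - L/3)
√(-49998 + Z(x(-9), h(12, 8))) = √(-49998 + (77/3 - (15/2 + (½)*(-9))/3)) = √(-49998 + (77/3 - (15/2 - 9/2)/3)) = √(-49998 + (77/3 - ⅓*3)) = √(-49998 + (77/3 - 1)) = √(-49998 + 74/3) = √(-149920/3) = 4*I*√28110/3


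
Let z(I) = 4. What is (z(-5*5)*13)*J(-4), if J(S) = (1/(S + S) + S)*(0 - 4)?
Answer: 858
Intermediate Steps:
J(S) = -4*S - 2/S (J(S) = (1/(2*S) + S)*(-4) = (S + 1/(2*S))*(-4) = -4*S - 2/S)
(z(-5*5)*13)*J(-4) = (4*13)*(-4*(-4) - 2/(-4)) = 52*(16 - 2*(-¼)) = 52*(16 + ½) = 52*(33/2) = 858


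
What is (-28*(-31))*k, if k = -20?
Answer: -17360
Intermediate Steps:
(-28*(-31))*k = -28*(-31)*(-20) = 868*(-20) = -17360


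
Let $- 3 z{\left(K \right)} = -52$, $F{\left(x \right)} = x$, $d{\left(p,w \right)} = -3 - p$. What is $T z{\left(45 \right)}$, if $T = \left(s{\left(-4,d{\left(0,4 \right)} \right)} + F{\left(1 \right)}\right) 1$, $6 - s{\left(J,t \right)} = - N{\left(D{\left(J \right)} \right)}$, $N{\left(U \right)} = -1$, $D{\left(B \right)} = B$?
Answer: $104$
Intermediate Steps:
$s{\left(J,t \right)} = 5$ ($s{\left(J,t \right)} = 6 - \left(-1\right) \left(-1\right) = 6 - 1 = 5$)
$z{\left(K \right)} = \frac{52}{3}$ ($z{\left(K \right)} = \left(- \frac{1}{3}\right) \left(-52\right) = \frac{52}{3}$)
$T = 6$ ($T = \left(5 + 1\right) 1 = 6 \cdot 1 = 6$)
$T z{\left(45 \right)} = 6 \cdot \frac{52}{3} = 104$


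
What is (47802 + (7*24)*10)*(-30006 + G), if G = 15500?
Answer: -717785892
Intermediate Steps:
(47802 + (7*24)*10)*(-30006 + G) = (47802 + (7*24)*10)*(-30006 + 15500) = (47802 + 168*10)*(-14506) = (47802 + 1680)*(-14506) = 49482*(-14506) = -717785892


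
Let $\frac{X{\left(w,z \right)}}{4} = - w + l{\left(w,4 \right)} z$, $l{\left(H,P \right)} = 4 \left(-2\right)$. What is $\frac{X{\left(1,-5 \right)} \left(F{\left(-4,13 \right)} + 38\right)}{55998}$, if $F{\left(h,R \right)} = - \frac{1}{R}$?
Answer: $\frac{58}{549} \approx 0.10565$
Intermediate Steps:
$l{\left(H,P \right)} = -8$
$X{\left(w,z \right)} = - 32 z - 4 w$ ($X{\left(w,z \right)} = 4 \left(- w - 8 z\right) = - 32 z - 4 w$)
$\frac{X{\left(1,-5 \right)} \left(F{\left(-4,13 \right)} + 38\right)}{55998} = \frac{\left(\left(-32\right) \left(-5\right) - 4\right) \left(- \frac{1}{13} + 38\right)}{55998} = \left(160 - 4\right) \left(\left(-1\right) \frac{1}{13} + 38\right) \frac{1}{55998} = 156 \left(- \frac{1}{13} + 38\right) \frac{1}{55998} = 156 \cdot \frac{493}{13} \cdot \frac{1}{55998} = 5916 \cdot \frac{1}{55998} = \frac{58}{549}$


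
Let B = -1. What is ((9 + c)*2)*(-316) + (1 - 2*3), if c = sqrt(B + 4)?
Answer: -5693 - 632*sqrt(3) ≈ -6787.7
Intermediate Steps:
c = sqrt(3) (c = sqrt(-1 + 4) = sqrt(3) ≈ 1.7320)
((9 + c)*2)*(-316) + (1 - 2*3) = ((9 + sqrt(3))*2)*(-316) + (1 - 2*3) = (18 + 2*sqrt(3))*(-316) + (1 - 6) = (-5688 - 632*sqrt(3)) - 5 = -5693 - 632*sqrt(3)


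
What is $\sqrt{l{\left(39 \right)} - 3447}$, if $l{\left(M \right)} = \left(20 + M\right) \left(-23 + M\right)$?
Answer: $i \sqrt{2503} \approx 50.03 i$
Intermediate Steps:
$l{\left(M \right)} = \left(-23 + M\right) \left(20 + M\right)$
$\sqrt{l{\left(39 \right)} - 3447} = \sqrt{\left(-460 + 39^{2} - 117\right) - 3447} = \sqrt{\left(-460 + 1521 - 117\right) - 3447} = \sqrt{944 - 3447} = \sqrt{-2503} = i \sqrt{2503}$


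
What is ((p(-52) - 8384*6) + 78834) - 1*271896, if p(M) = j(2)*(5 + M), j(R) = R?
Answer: -243460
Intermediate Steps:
p(M) = 10 + 2*M (p(M) = 2*(5 + M) = 10 + 2*M)
((p(-52) - 8384*6) + 78834) - 1*271896 = (((10 + 2*(-52)) - 8384*6) + 78834) - 1*271896 = (((10 - 104) - 50304) + 78834) - 271896 = ((-94 - 50304) + 78834) - 271896 = (-50398 + 78834) - 271896 = 28436 - 271896 = -243460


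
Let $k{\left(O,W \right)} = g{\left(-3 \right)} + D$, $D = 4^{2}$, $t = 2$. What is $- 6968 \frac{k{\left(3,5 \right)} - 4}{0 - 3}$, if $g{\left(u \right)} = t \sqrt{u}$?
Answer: $27872 + \frac{13936 i \sqrt{3}}{3} \approx 27872.0 + 8046.0 i$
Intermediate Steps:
$D = 16$
$g{\left(u \right)} = 2 \sqrt{u}$
$k{\left(O,W \right)} = 16 + 2 i \sqrt{3}$ ($k{\left(O,W \right)} = 2 \sqrt{-3} + 16 = 2 i \sqrt{3} + 16 = 16 + 2 i \sqrt{3}$)
$- 6968 \frac{k{\left(3,5 \right)} - 4}{0 - 3} = - 6968 \frac{\left(16 + 2 i \sqrt{3}\right) - 4}{0 - 3} = - 6968 \frac{12 + 2 i \sqrt{3}}{-3} = - 6968 \left(12 + 2 i \sqrt{3}\right) \left(- \frac{1}{3}\right) = - 6968 \left(-4 - \frac{2 i \sqrt{3}}{3}\right) = 27872 + \frac{13936 i \sqrt{3}}{3}$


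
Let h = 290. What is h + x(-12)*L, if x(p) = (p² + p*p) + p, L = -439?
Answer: -120874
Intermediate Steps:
x(p) = p + 2*p² (x(p) = (p² + p²) + p = 2*p² + p = p + 2*p²)
h + x(-12)*L = 290 - 12*(1 + 2*(-12))*(-439) = 290 - 12*(1 - 24)*(-439) = 290 - 12*(-23)*(-439) = 290 + 276*(-439) = 290 - 121164 = -120874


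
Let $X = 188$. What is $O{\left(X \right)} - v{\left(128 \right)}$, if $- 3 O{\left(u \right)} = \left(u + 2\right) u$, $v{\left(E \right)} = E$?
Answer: $- \frac{36104}{3} \approx -12035.0$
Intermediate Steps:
$O{\left(u \right)} = - \frac{u \left(2 + u\right)}{3}$ ($O{\left(u \right)} = - \frac{\left(u + 2\right) u}{3} = - \frac{\left(2 + u\right) u}{3} = - \frac{u \left(2 + u\right)}{3}$)
$O{\left(X \right)} - v{\left(128 \right)} = \left(- \frac{1}{3}\right) 188 \left(2 + 188\right) - 128 = \left(- \frac{1}{3}\right) 188 \cdot 190 - 128 = - \frac{35720}{3} - 128 = - \frac{36104}{3}$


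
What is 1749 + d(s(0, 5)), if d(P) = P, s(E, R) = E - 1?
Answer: 1748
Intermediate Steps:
s(E, R) = -1 + E
1749 + d(s(0, 5)) = 1749 + (-1 + 0) = 1749 - 1 = 1748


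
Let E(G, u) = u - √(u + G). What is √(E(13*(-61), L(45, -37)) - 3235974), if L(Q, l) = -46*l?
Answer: √(-3234272 - 3*√101) ≈ 1798.4*I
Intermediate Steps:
E(G, u) = u - √(G + u)
√(E(13*(-61), L(45, -37)) - 3235974) = √((-46*(-37) - √(13*(-61) - 46*(-37))) - 3235974) = √((1702 - √(-793 + 1702)) - 3235974) = √((1702 - √909) - 3235974) = √((1702 - 3*√101) - 3235974) = √(-3234272 - 3*√101)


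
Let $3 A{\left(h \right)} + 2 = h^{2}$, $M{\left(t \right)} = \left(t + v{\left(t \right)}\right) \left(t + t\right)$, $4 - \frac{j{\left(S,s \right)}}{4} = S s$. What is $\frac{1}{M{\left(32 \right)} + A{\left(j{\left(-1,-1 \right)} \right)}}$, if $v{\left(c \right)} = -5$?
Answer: $\frac{3}{5326} \approx 0.00056327$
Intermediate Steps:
$j{\left(S,s \right)} = 16 - 4 S s$
$M{\left(t \right)} = 2 t \left(-5 + t\right)$ ($M{\left(t \right)} = \left(t - 5\right) \left(t + t\right) = \left(-5 + t\right) 2 t = 2 t \left(-5 + t\right)$)
$A{\left(h \right)} = - \frac{2}{3} + \frac{h^{2}}{3}$
$\frac{1}{M{\left(32 \right)} + A{\left(j{\left(-1,-1 \right)} \right)}} = \frac{1}{2 \cdot 32 \left(-5 + 32\right) - \left(\frac{2}{3} - \frac{\left(16 - \left(-4\right) \left(-1\right)\right)^{2}}{3}\right)} = \frac{1}{2 \cdot 32 \cdot 27 - \left(\frac{2}{3} - \frac{\left(16 - 4\right)^{2}}{3}\right)} = \frac{1}{1728 - \left(\frac{2}{3} - \frac{12^{2}}{3}\right)} = \frac{1}{1728 + \left(- \frac{2}{3} + \frac{1}{3} \cdot 144\right)} = \frac{1}{1728 + \left(- \frac{2}{3} + 48\right)} = \frac{1}{1728 + \frac{142}{3}} = \frac{1}{\frac{5326}{3}} = \frac{3}{5326}$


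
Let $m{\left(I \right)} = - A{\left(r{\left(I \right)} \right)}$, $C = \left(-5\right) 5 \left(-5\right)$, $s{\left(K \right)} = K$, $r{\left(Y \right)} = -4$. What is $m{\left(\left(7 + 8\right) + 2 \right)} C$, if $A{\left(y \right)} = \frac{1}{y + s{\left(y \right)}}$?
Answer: $\frac{125}{8} \approx 15.625$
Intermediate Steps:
$A{\left(y \right)} = \frac{1}{2 y}$ ($A{\left(y \right)} = \frac{1}{y + y} = \frac{1}{2 y}$)
$C = 125$ ($C = \left(-25\right) \left(-5\right) = 125$)
$m{\left(I \right)} = \frac{1}{8}$ ($m{\left(I \right)} = - \frac{1}{2 \left(-4\right)} = - \frac{-1}{2 \cdot 4} = \left(-1\right) \left(- \frac{1}{8}\right) = \frac{1}{8}$)
$m{\left(\left(7 + 8\right) + 2 \right)} C = \frac{1}{8} \cdot 125 = \frac{125}{8}$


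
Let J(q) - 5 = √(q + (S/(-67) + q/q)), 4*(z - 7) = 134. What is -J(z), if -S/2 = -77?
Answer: -5 - √703902/134 ≈ -11.261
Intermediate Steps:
S = 154 (S = -2*(-77) = 154)
z = 81/2 (z = 7 + (¼)*134 = 7 + 67/2 = 81/2 ≈ 40.500)
J(q) = 5 + √(-87/67 + q) (J(q) = 5 + √(q + (154/(-67) + q/q)) = 5 + √(q + (154*(-1/67) + 1)) = 5 + √(q + (-154/67 + 1)) = 5 + √(q - 87/67) = 5 + √(-87/67 + q))
-J(z) = -(5 + √(-5829 + 4489*(81/2))/67) = -(5 + √(-5829 + 363609/2)/67) = -(5 + √(351951/2)/67) = -(5 + (√703902/2)/67) = -(5 + √703902/134) = -5 - √703902/134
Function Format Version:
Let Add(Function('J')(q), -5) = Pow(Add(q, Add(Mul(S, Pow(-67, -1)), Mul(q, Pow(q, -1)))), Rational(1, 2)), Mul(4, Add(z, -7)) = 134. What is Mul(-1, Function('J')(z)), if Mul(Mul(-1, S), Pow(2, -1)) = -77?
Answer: Add(-5, Mul(Rational(-1, 134), Pow(703902, Rational(1, 2)))) ≈ -11.261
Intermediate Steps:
S = 154 (S = Mul(-2, -77) = 154)
z = Rational(81, 2) (z = Add(7, Mul(Rational(1, 4), 134)) = Add(7, Rational(67, 2)) = Rational(81, 2) ≈ 40.500)
Function('J')(q) = Add(5, Pow(Add(Rational(-87, 67), q), Rational(1, 2))) (Function('J')(q) = Add(5, Pow(Add(q, Add(Mul(154, Pow(-67, -1)), Mul(q, Pow(q, -1)))), Rational(1, 2))) = Add(5, Pow(Add(q, Add(Mul(154, Rational(-1, 67)), 1)), Rational(1, 2))) = Add(5, Pow(Add(q, Add(Rational(-154, 67), 1)), Rational(1, 2))) = Add(5, Pow(Add(q, Rational(-87, 67)), Rational(1, 2))) = Add(5, Pow(Add(Rational(-87, 67), q), Rational(1, 2))))
Mul(-1, Function('J')(z)) = Mul(-1, Add(5, Mul(Rational(1, 67), Pow(Add(-5829, Mul(4489, Rational(81, 2))), Rational(1, 2))))) = Mul(-1, Add(5, Mul(Rational(1, 67), Pow(Add(-5829, Rational(363609, 2)), Rational(1, 2))))) = Mul(-1, Add(5, Mul(Rational(1, 67), Pow(Rational(351951, 2), Rational(1, 2))))) = Mul(-1, Add(5, Mul(Rational(1, 67), Mul(Rational(1, 2), Pow(703902, Rational(1, 2)))))) = Mul(-1, Add(5, Mul(Rational(1, 134), Pow(703902, Rational(1, 2))))) = Add(-5, Mul(Rational(-1, 134), Pow(703902, Rational(1, 2))))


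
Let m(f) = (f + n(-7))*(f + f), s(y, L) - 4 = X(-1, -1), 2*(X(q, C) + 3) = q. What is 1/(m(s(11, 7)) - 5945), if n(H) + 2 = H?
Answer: -2/11907 ≈ -0.00016797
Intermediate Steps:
X(q, C) = -3 + q/2
n(H) = -2 + H
s(y, L) = 1/2 (s(y, L) = 4 + (-3 + (1/2)*(-1)) = 4 + (-3 - 1/2) = 4 - 7/2 = 1/2)
m(f) = 2*f*(-9 + f) (m(f) = (f + (-2 - 7))*(f + f) = (f - 9)*(2*f) = (-9 + f)*(2*f) = 2*f*(-9 + f))
1/(m(s(11, 7)) - 5945) = 1/(2*(1/2)*(-9 + 1/2) - 5945) = 1/(2*(1/2)*(-17/2) - 5945) = 1/(-17/2 - 5945) = 1/(-11907/2) = -2/11907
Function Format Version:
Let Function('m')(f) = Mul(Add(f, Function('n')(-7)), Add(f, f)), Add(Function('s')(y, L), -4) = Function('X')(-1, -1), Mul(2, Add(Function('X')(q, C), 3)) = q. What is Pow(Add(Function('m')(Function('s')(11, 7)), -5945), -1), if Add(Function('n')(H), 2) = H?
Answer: Rational(-2, 11907) ≈ -0.00016797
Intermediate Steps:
Function('X')(q, C) = Add(-3, Mul(Rational(1, 2), q))
Function('n')(H) = Add(-2, H)
Function('s')(y, L) = Rational(1, 2) (Function('s')(y, L) = Add(4, Add(-3, Mul(Rational(1, 2), -1))) = Add(4, Add(-3, Rational(-1, 2))) = Add(4, Rational(-7, 2)) = Rational(1, 2))
Function('m')(f) = Mul(2, f, Add(-9, f)) (Function('m')(f) = Mul(Add(f, Add(-2, -7)), Add(f, f)) = Mul(Add(f, -9), Mul(2, f)) = Mul(Add(-9, f), Mul(2, f)) = Mul(2, f, Add(-9, f)))
Pow(Add(Function('m')(Function('s')(11, 7)), -5945), -1) = Pow(Add(Mul(2, Rational(1, 2), Add(-9, Rational(1, 2))), -5945), -1) = Pow(Add(Mul(2, Rational(1, 2), Rational(-17, 2)), -5945), -1) = Pow(Add(Rational(-17, 2), -5945), -1) = Pow(Rational(-11907, 2), -1) = Rational(-2, 11907)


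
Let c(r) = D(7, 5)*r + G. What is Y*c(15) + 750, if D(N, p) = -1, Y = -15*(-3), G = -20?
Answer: -825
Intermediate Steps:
Y = 45
c(r) = -20 - r (c(r) = -r - 20 = -20 - r)
Y*c(15) + 750 = 45*(-20 - 1*15) + 750 = 45*(-20 - 15) + 750 = 45*(-35) + 750 = -1575 + 750 = -825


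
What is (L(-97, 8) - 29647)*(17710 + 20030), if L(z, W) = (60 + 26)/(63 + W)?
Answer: -79437076740/71 ≈ -1.1188e+9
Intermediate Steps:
L(z, W) = 86/(63 + W)
(L(-97, 8) - 29647)*(17710 + 20030) = (86/(63 + 8) - 29647)*(17710 + 20030) = (86/71 - 29647)*37740 = -2104851/71*37740 = -79437076740/71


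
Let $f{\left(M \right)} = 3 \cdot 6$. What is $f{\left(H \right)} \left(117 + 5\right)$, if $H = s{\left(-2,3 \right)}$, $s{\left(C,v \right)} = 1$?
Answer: $2196$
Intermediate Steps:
$H = 1$
$f{\left(M \right)} = 18$
$f{\left(H \right)} \left(117 + 5\right) = 18 \left(117 + 5\right) = 18 \cdot 122 = 2196$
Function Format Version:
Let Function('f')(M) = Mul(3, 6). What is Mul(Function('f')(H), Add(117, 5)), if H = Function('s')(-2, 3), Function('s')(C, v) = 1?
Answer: 2196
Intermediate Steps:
H = 1
Function('f')(M) = 18
Mul(Function('f')(H), Add(117, 5)) = Mul(18, Add(117, 5)) = Mul(18, 122) = 2196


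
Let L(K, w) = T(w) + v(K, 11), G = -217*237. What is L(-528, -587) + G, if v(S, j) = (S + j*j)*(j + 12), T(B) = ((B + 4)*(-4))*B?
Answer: -1429674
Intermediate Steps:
G = -51429
T(B) = B*(-16 - 4*B) (T(B) = ((4 + B)*(-4))*B = (-16 - 4*B)*B = B*(-16 - 4*B))
v(S, j) = (12 + j)*(S + j²) (v(S, j) = (S + j²)*(12 + j) = (12 + j)*(S + j²))
L(K, w) = 2783 + 23*K - 4*w*(4 + w) (L(K, w) = -4*w*(4 + w) + (11³ + 12*K + 12*11² + K*11) = -4*w*(4 + w) + (1331 + 12*K + 12*121 + 11*K) = -4*w*(4 + w) + (1331 + 12*K + 1452 + 11*K) = -4*w*(4 + w) + (2783 + 23*K) = 2783 + 23*K - 4*w*(4 + w))
L(-528, -587) + G = (2783 + 23*(-528) - 4*(-587)*(4 - 587)) - 51429 = (2783 - 12144 - 4*(-587)*(-583)) - 51429 = (2783 - 12144 - 1368884) - 51429 = -1378245 - 51429 = -1429674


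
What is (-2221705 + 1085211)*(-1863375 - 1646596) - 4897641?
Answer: 3989056084033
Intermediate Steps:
(-2221705 + 1085211)*(-1863375 - 1646596) - 4897641 = -1136494*(-3509971) - 4897641 = 3989060981674 - 4897641 = 3989056084033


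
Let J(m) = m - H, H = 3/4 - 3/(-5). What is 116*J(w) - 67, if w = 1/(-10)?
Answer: -1176/5 ≈ -235.20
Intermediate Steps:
w = -⅒ ≈ -0.10000
H = 27/20 (H = 3*(¼) - 3*(-⅕) = ¾ + ⅗ = 27/20 ≈ 1.3500)
J(m) = -27/20 + m (J(m) = m - 1*27/20 = m - 27/20 = -27/20 + m)
116*J(w) - 67 = 116*(-27/20 - ⅒) - 67 = 116*(-29/20) - 67 = -841/5 - 67 = -1176/5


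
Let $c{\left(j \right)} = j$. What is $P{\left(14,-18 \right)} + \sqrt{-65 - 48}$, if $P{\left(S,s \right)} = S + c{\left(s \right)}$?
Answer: $-4 + i \sqrt{113} \approx -4.0 + 10.63 i$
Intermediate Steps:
$P{\left(S,s \right)} = S + s$
$P{\left(14,-18 \right)} + \sqrt{-65 - 48} = \left(14 - 18\right) + \sqrt{-65 - 48} = -4 + \sqrt{-65 - 48} = -4 + \sqrt{-113} = -4 + i \sqrt{113}$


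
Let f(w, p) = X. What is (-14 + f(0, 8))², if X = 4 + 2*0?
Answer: 100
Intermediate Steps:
X = 4 (X = 4 + 0 = 4)
f(w, p) = 4
(-14 + f(0, 8))² = (-14 + 4)² = (-10)² = 100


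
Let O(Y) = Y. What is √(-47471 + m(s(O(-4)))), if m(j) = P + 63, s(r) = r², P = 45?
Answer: I*√47363 ≈ 217.63*I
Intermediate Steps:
m(j) = 108 (m(j) = 45 + 63 = 108)
√(-47471 + m(s(O(-4)))) = √(-47471 + 108) = √(-47363) = I*√47363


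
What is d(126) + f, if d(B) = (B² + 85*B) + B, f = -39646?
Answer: -12934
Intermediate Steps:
d(B) = B² + 86*B
d(126) + f = 126*(86 + 126) - 39646 = 126*212 - 39646 = 26712 - 39646 = -12934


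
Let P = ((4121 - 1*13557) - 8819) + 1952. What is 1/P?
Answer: -1/16303 ≈ -6.1338e-5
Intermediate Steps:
P = -16303 (P = ((4121 - 13557) - 8819) + 1952 = (-9436 - 8819) + 1952 = -18255 + 1952 = -16303)
1/P = 1/(-16303) = -1/16303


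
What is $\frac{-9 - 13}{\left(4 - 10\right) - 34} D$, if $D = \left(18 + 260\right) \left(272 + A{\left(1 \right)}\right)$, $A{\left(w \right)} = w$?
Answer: $\frac{417417}{10} \approx 41742.0$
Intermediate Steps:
$D = 75894$ ($D = \left(18 + 260\right) \left(272 + 1\right) = 278 \cdot 273 = 75894$)
$\frac{-9 - 13}{\left(4 - 10\right) - 34} D = \frac{-9 - 13}{\left(4 - 10\right) - 34} \cdot 75894 = - \frac{22}{\left(4 - 10\right) - 34} \cdot 75894 = - \frac{22}{-6 - 34} \cdot 75894 = - \frac{22}{-40} \cdot 75894 = \left(-22\right) \left(- \frac{1}{40}\right) 75894 = \frac{11}{20} \cdot 75894 = \frac{417417}{10}$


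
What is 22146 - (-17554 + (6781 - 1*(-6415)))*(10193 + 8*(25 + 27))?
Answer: 46256168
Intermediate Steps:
22146 - (-17554 + (6781 - 1*(-6415)))*(10193 + 8*(25 + 27)) = 22146 - (-17554 + (6781 + 6415))*(10193 + 8*52) = 22146 - (-17554 + 13196)*(10193 + 416) = 22146 - (-4358)*10609 = 22146 - 1*(-46234022) = 22146 + 46234022 = 46256168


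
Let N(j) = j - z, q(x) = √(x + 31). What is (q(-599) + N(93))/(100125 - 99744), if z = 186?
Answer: -31/127 + 2*I*√142/381 ≈ -0.24409 + 0.062553*I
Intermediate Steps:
q(x) = √(31 + x)
N(j) = -186 + j (N(j) = j - 1*186 = j - 186 = -186 + j)
(q(-599) + N(93))/(100125 - 99744) = (√(31 - 599) + (-186 + 93))/(100125 - 99744) = (√(-568) - 93)/381 = (2*I*√142 - 93)*(1/381) = (-93 + 2*I*√142)*(1/381) = -31/127 + 2*I*√142/381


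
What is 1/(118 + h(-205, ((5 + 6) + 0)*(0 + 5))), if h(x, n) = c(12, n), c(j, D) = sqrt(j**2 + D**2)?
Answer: 118/10755 - sqrt(3169)/10755 ≈ 0.0057374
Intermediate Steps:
c(j, D) = sqrt(D**2 + j**2)
h(x, n) = sqrt(144 + n**2) (h(x, n) = sqrt(n**2 + 12**2) = sqrt(n**2 + 144) = sqrt(144 + n**2))
1/(118 + h(-205, ((5 + 6) + 0)*(0 + 5))) = 1/(118 + sqrt(144 + (((5 + 6) + 0)*(0 + 5))**2)) = 1/(118 + sqrt(144 + ((11 + 0)*5)**2)) = 1/(118 + sqrt(144 + (11*5)**2)) = 1/(118 + sqrt(144 + 55**2)) = 1/(118 + sqrt(144 + 3025)) = 1/(118 + sqrt(3169))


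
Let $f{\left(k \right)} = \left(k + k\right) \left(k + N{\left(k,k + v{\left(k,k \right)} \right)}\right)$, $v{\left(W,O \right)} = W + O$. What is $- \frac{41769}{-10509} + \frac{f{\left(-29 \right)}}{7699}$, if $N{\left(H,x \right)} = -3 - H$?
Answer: $\frac{107802699}{26969597} \approx 3.9972$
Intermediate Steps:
$v{\left(W,O \right)} = O + W$
$f{\left(k \right)} = - 6 k$ ($f{\left(k \right)} = \left(k + k\right) \left(k - \left(3 + k\right)\right) = 2 k \left(-3\right) = - 6 k$)
$- \frac{41769}{-10509} + \frac{f{\left(-29 \right)}}{7699} = - \frac{41769}{-10509} + \frac{\left(-6\right) \left(-29\right)}{7699} = \left(-41769\right) \left(- \frac{1}{10509}\right) + 174 \cdot \frac{1}{7699} = \frac{13923}{3503} + \frac{174}{7699} = \frac{107802699}{26969597}$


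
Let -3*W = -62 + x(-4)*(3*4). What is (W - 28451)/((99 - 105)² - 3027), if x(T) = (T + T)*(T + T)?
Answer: 86059/8973 ≈ 9.5909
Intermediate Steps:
x(T) = 4*T² (x(T) = (2*T)*(2*T) = 4*T²)
W = -706/3 (W = -(-62 + (4*(-4)²)*(3*4))/3 = -(-62 + (4*16)*12)/3 = -(-62 + 64*12)/3 = -(-62 + 768)/3 = -⅓*706 = -706/3 ≈ -235.33)
(W - 28451)/((99 - 105)² - 3027) = (-706/3 - 28451)/((99 - 105)² - 3027) = -86059/(3*((-6)² - 3027)) = -86059/(3*(36 - 3027)) = -86059/3/(-2991) = -86059/3*(-1/2991) = 86059/8973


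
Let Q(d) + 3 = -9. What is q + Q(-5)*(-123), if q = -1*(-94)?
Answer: 1570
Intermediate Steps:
Q(d) = -12 (Q(d) = -3 - 9 = -12)
q = 94
q + Q(-5)*(-123) = 94 - 12*(-123) = 94 + 1476 = 1570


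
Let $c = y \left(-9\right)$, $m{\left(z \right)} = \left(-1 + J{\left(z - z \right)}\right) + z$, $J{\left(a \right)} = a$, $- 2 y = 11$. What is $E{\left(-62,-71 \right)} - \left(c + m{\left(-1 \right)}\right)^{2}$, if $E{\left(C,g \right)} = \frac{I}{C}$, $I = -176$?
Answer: $- \frac{279423}{124} \approx -2253.4$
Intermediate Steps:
$y = - \frac{11}{2}$ ($y = \left(- \frac{1}{2}\right) 11 = - \frac{11}{2} \approx -5.5$)
$E{\left(C,g \right)} = - \frac{176}{C}$
$m{\left(z \right)} = -1 + z$ ($m{\left(z \right)} = \left(-1 + \left(z - z\right)\right) + z = \left(-1 + 0\right) + z = -1 + z$)
$c = \frac{99}{2}$ ($c = \left(- \frac{11}{2}\right) \left(-9\right) = \frac{99}{2} \approx 49.5$)
$E{\left(-62,-71 \right)} - \left(c + m{\left(-1 \right)}\right)^{2} = - \frac{176}{-62} - \left(\frac{99}{2} - 2\right)^{2} = \left(-176\right) \left(- \frac{1}{62}\right) - \left(\frac{99}{2} - 2\right)^{2} = \frac{88}{31} - \left(\frac{95}{2}\right)^{2} = \frac{88}{31} - \frac{9025}{4} = - \frac{279423}{124}$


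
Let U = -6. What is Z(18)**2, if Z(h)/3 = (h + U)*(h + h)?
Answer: 1679616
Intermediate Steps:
Z(h) = 6*h*(-6 + h) (Z(h) = 3*((h - 6)*(h + h)) = 3*((-6 + h)*(2*h)) = 3*(2*h*(-6 + h)) = 6*h*(-6 + h))
Z(18)**2 = (6*18*(-6 + 18))**2 = (6*18*12)**2 = 1296**2 = 1679616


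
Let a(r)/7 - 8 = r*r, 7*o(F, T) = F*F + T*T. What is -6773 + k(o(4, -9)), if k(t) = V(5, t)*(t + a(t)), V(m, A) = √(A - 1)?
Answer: -6773 + 606*√70 ≈ -1702.8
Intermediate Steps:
o(F, T) = F²/7 + T²/7 (o(F, T) = (F*F + T*T)/7 = (F² + T²)/7 = F²/7 + T²/7)
V(m, A) = √(-1 + A)
a(r) = 56 + 7*r² (a(r) = 56 + 7*(r*r) = 56 + 7*r²)
k(t) = √(-1 + t)*(56 + t + 7*t²) (k(t) = √(-1 + t)*(t + (56 + 7*t²)) = √(-1 + t)*(56 + t + 7*t²))
-6773 + k(o(4, -9)) = -6773 + √(-1 + ((⅐)*4² + (⅐)*(-9)²))*(56 + ((⅐)*4² + (⅐)*(-9)²) + 7*((⅐)*4² + (⅐)*(-9)²)²) = -6773 + √(-1 + ((⅐)*16 + (⅐)*81))*(56 + ((⅐)*16 + (⅐)*81) + 7*((⅐)*16 + (⅐)*81)²) = -6773 + √(-1 + (16/7 + 81/7))*(56 + (16/7 + 81/7) + 7*(16/7 + 81/7)²) = -6773 + √(-1 + 97/7)*(56 + 97/7 + 7*(97/7)²) = -6773 + √(90/7)*(56 + 97/7 + 7*(9409/49)) = -6773 + (3*√70/7)*(56 + 97/7 + 9409/7) = -6773 + (3*√70/7)*1414 = -6773 + 606*√70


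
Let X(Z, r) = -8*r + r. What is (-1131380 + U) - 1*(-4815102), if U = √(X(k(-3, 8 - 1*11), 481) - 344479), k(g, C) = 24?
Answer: 3683722 + I*√347846 ≈ 3.6837e+6 + 589.79*I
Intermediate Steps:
X(Z, r) = -7*r
U = I*√347846 (U = √(-7*481 - 344479) = √(-3367 - 344479) = √(-347846) = I*√347846 ≈ 589.79*I)
(-1131380 + U) - 1*(-4815102) = (-1131380 + I*√347846) - 1*(-4815102) = (-1131380 + I*√347846) + 4815102 = 3683722 + I*√347846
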